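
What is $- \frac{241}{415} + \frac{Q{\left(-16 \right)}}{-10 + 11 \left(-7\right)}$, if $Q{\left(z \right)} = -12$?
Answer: $- \frac{5329}{12035} \approx -0.44279$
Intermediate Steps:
$- \frac{241}{415} + \frac{Q{\left(-16 \right)}}{-10 + 11 \left(-7\right)} = - \frac{241}{415} - \frac{12}{-10 + 11 \left(-7\right)} = \left(-241\right) \frac{1}{415} - \frac{12}{-10 - 77} = - \frac{241}{415} - \frac{12}{-87} = - \frac{241}{415} - - \frac{4}{29} = - \frac{241}{415} + \frac{4}{29} = - \frac{5329}{12035}$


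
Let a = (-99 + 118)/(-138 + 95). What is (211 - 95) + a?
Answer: 4969/43 ≈ 115.56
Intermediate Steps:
a = -19/43 (a = 19/(-43) = 19*(-1/43) = -19/43 ≈ -0.44186)
(211 - 95) + a = (211 - 95) - 19/43 = 116 - 19/43 = 4969/43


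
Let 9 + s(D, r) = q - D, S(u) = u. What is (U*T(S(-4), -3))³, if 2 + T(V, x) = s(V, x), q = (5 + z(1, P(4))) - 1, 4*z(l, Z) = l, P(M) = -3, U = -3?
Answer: 35937/64 ≈ 561.52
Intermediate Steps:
z(l, Z) = l/4
q = 17/4 (q = (5 + (¼)*1) - 1 = (5 + ¼) - 1 = 21/4 - 1 = 17/4 ≈ 4.2500)
s(D, r) = -19/4 - D (s(D, r) = -9 + (17/4 - D) = -19/4 - D)
T(V, x) = -27/4 - V (T(V, x) = -2 + (-19/4 - V) = -27/4 - V)
(U*T(S(-4), -3))³ = (-3*(-27/4 - 1*(-4)))³ = (-3*(-27/4 + 4))³ = (-3*(-11/4))³ = (33/4)³ = 35937/64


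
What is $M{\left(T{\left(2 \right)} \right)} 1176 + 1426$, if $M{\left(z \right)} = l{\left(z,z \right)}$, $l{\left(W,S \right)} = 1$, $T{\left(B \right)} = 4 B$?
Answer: $2602$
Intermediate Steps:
$M{\left(z \right)} = 1$
$M{\left(T{\left(2 \right)} \right)} 1176 + 1426 = 1 \cdot 1176 + 1426 = 1176 + 1426 = 2602$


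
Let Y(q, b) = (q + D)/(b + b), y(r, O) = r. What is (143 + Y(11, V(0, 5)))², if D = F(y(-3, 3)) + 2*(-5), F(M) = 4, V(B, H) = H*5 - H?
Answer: 1311025/64 ≈ 20485.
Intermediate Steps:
V(B, H) = 4*H (V(B, H) = 5*H - H = 4*H)
D = -6 (D = 4 + 2*(-5) = 4 - 10 = -6)
Y(q, b) = (-6 + q)/(2*b) (Y(q, b) = (q - 6)/(b + b) = (-6 + q)/((2*b)) = (-6 + q)*(1/(2*b)) = (-6 + q)/(2*b))
(143 + Y(11, V(0, 5)))² = (143 + (-6 + 11)/(2*((4*5))))² = (143 + (½)*5/20)² = (143 + (½)*(1/20)*5)² = (143 + ⅛)² = (1145/8)² = 1311025/64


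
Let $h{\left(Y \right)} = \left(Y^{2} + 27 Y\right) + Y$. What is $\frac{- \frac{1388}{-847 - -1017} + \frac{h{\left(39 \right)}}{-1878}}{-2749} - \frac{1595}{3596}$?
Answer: $- \frac{3991017277}{9069005980} \approx -0.44007$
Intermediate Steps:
$h{\left(Y \right)} = Y^{2} + 28 Y$
$\frac{- \frac{1388}{-847 - -1017} + \frac{h{\left(39 \right)}}{-1878}}{-2749} - \frac{1595}{3596} = \frac{- \frac{1388}{-847 - -1017} + \frac{39 \left(28 + 39\right)}{-1878}}{-2749} - \frac{1595}{3596} = \left(- \frac{1388}{-847 + 1017} + 39 \cdot 67 \left(- \frac{1}{1878}\right)\right) \left(- \frac{1}{2749}\right) - \frac{55}{124} = \left(- \frac{1388}{170} + 2613 \left(- \frac{1}{1878}\right)\right) \left(- \frac{1}{2749}\right) - \frac{55}{124} = \left(\left(-1388\right) \frac{1}{170} - \frac{871}{626}\right) \left(- \frac{1}{2749}\right) - \frac{55}{124} = \left(- \frac{694}{85} - \frac{871}{626}\right) \left(- \frac{1}{2749}\right) - \frac{55}{124} = \left(- \frac{508479}{53210}\right) \left(- \frac{1}{2749}\right) - \frac{55}{124} = \frac{508479}{146274290} - \frac{55}{124} = - \frac{3991017277}{9069005980}$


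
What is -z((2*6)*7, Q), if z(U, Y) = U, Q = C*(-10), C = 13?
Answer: -84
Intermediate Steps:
Q = -130 (Q = 13*(-10) = -130)
-z((2*6)*7, Q) = -2*6*7 = -12*7 = -1*84 = -84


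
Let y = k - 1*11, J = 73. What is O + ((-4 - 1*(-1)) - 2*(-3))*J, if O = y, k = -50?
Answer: 158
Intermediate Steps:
y = -61 (y = -50 - 1*11 = -50 - 11 = -61)
O = -61
O + ((-4 - 1*(-1)) - 2*(-3))*J = -61 + ((-4 - 1*(-1)) - 2*(-3))*73 = -61 + ((-4 + 1) + 6)*73 = -61 + (-3 + 6)*73 = -61 + 3*73 = -61 + 219 = 158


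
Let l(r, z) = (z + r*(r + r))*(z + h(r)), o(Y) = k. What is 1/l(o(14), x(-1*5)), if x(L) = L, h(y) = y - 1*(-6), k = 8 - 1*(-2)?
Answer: 1/2145 ≈ 0.00046620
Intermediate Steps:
k = 10 (k = 8 + 2 = 10)
h(y) = 6 + y (h(y) = y + 6 = 6 + y)
o(Y) = 10
l(r, z) = (z + 2*r**2)*(6 + r + z) (l(r, z) = (z + r*(r + r))*(z + (6 + r)) = (z + r*(2*r))*(6 + r + z) = (z + 2*r**2)*(6 + r + z))
1/l(o(14), x(-1*5)) = 1/((-1*5)**2 + (-1*5)*(6 + 10) + 2*(-1*5)*10**2 + 2*10**2*(6 + 10)) = 1/((-5)**2 - 5*16 + 2*(-5)*100 + 2*100*16) = 1/(25 - 80 - 1000 + 3200) = 1/2145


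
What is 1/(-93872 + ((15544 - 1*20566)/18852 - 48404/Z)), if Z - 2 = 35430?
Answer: -6957959/653168886120 ≈ -1.0653e-5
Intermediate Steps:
Z = 35432 (Z = 2 + 35430 = 35432)
1/(-93872 + ((15544 - 1*20566)/18852 - 48404/Z)) = 1/(-93872 + ((15544 - 1*20566)/18852 - 48404/35432)) = 1/(-93872 + ((15544 - 20566)*(1/18852) - 48404*1/35432)) = 1/(-93872 + (-5022*1/18852 - 12101/8858)) = 1/(-93872 + (-837/3142 - 12101/8858)) = 1/(-93872 - 11358872/6957959) = 1/(-653168886120/6957959) = -6957959/653168886120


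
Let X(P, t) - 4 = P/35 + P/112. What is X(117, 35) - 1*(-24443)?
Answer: 1956111/80 ≈ 24451.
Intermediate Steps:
X(P, t) = 4 + 3*P/80 (X(P, t) = 4 + (P/35 + P/112) = 4 + 3*P/80)
X(117, 35) - 1*(-24443) = (4 + (3/80)*117) - 1*(-24443) = (4 + 351/80) + 24443 = 671/80 + 24443 = 1956111/80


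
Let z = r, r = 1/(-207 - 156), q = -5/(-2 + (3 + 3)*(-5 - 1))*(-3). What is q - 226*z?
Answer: 3143/13794 ≈ 0.22785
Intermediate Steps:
q = -15/38 (q = -5/(-2 + 6*(-6))*(-3) = -5/(-2 - 36)*(-3) = -5/(-38)*(-3) = -5*(-1/38)*(-3) = (5/38)*(-3) = -15/38 ≈ -0.39474)
r = -1/363 (r = 1/(-363) = -1/363 ≈ -0.0027548)
z = -1/363 ≈ -0.0027548
q - 226*z = -15/38 - 226*(-1/363) = -15/38 + 226/363 = 3143/13794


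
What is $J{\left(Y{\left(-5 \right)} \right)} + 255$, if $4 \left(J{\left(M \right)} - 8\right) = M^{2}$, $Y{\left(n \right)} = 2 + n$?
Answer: $\frac{1061}{4} \approx 265.25$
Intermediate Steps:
$J{\left(M \right)} = 8 + \frac{M^{2}}{4}$
$J{\left(Y{\left(-5 \right)} \right)} + 255 = \left(8 + \frac{\left(2 - 5\right)^{2}}{4}\right) + 255 = \left(8 + \frac{\left(-3\right)^{2}}{4}\right) + 255 = \left(8 + \frac{1}{4} \cdot 9\right) + 255 = \left(8 + \frac{9}{4}\right) + 255 = \frac{41}{4} + 255 = \frac{1061}{4}$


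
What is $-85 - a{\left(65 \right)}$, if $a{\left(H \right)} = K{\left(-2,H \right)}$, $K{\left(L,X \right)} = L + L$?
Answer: $-81$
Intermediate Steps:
$K{\left(L,X \right)} = 2 L$
$a{\left(H \right)} = -4$ ($a{\left(H \right)} = 2 \left(-2\right) = -4$)
$-85 - a{\left(65 \right)} = -85 - -4 = -85 + 4 = -81$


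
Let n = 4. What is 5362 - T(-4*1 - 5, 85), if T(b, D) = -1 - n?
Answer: 5367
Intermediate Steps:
T(b, D) = -5 (T(b, D) = -1 - 1*4 = -1 - 4 = -5)
5362 - T(-4*1 - 5, 85) = 5362 - 1*(-5) = 5362 + 5 = 5367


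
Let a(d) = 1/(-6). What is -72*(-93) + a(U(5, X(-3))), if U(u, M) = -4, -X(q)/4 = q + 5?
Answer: 40175/6 ≈ 6695.8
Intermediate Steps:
X(q) = -20 - 4*q (X(q) = -4*(q + 5) = -4*(5 + q) = -20 - 4*q)
a(d) = -1/6
-72*(-93) + a(U(5, X(-3))) = -72*(-93) - 1/6 = 6696 - 1/6 = 40175/6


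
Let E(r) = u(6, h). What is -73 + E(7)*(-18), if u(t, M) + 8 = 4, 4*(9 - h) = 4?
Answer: -1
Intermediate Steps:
h = 8 (h = 9 - ¼*4 = 9 - 1 = 8)
u(t, M) = -4 (u(t, M) = -8 + 4 = -4)
E(r) = -4
-73 + E(7)*(-18) = -73 - 4*(-18) = -73 + 72 = -1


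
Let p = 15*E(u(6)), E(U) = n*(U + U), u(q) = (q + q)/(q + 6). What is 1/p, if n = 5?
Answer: 1/150 ≈ 0.0066667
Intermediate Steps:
u(q) = 2*q/(6 + q) (u(q) = (2*q)/(6 + q) = 2*q/(6 + q))
E(U) = 10*U (E(U) = 5*(U + U) = 5*(2*U) = 10*U)
p = 150 (p = 15*(10*(2*6/(6 + 6))) = 15*(10*(2*6/12)) = 15*(10*(2*6*(1/12))) = 15*(10*1) = 15*10 = 150)
1/p = 1/150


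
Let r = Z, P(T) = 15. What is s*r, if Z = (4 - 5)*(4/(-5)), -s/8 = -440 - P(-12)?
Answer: 2912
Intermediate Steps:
s = 3640 (s = -8*(-440 - 1*15) = -8*(-440 - 15) = -8*(-455) = 3640)
Z = ⅘ (Z = -4*(-1)/5 = -1*(-⅘) = ⅘ ≈ 0.80000)
r = ⅘ ≈ 0.80000
s*r = 3640*(⅘) = 2912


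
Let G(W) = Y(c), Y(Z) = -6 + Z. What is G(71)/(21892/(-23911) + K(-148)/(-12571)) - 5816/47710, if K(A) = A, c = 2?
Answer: 6972958671347/1620145149480 ≈ 4.3039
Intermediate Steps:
G(W) = -4 (G(W) = -6 + 2 = -4)
G(71)/(21892/(-23911) + K(-148)/(-12571)) - 5816/47710 = -4/(21892/(-23911) - 148/(-12571)) - 5816/47710 = -4/(21892*(-1/23911) - 148*(-1/12571)) - 5816*1/47710 = -4/(-21892/23911 + 148/12571) - 2908/23855 = -4/(-271665504/300585181) - 2908/23855 = -4*(-300585181/271665504) - 2908/23855 = 300585181/67916376 - 2908/23855 = 6972958671347/1620145149480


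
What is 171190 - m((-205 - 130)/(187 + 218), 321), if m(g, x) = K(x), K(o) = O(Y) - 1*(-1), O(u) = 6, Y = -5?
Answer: 171183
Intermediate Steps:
K(o) = 7 (K(o) = 6 - 1*(-1) = 6 + 1 = 7)
m(g, x) = 7
171190 - m((-205 - 130)/(187 + 218), 321) = 171190 - 1*7 = 171190 - 7 = 171183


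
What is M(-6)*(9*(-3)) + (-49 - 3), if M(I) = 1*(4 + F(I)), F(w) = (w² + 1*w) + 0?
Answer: -970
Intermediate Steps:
F(w) = w + w² (F(w) = (w² + w) + 0 = (w + w²) + 0 = w + w²)
M(I) = 4 + I*(1 + I) (M(I) = 1*(4 + I*(1 + I)) = 4 + I*(1 + I))
M(-6)*(9*(-3)) + (-49 - 3) = (4 - 6*(1 - 6))*(9*(-3)) + (-49 - 3) = (4 - 6*(-5))*(-27) - 52 = (4 + 30)*(-27) - 52 = 34*(-27) - 52 = -918 - 52 = -970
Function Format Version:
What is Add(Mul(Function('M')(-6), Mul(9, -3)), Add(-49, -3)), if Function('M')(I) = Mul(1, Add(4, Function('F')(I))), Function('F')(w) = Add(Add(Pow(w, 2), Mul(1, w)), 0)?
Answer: -970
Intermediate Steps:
Function('F')(w) = Add(w, Pow(w, 2)) (Function('F')(w) = Add(Add(Pow(w, 2), w), 0) = Add(Add(w, Pow(w, 2)), 0) = Add(w, Pow(w, 2)))
Function('M')(I) = Add(4, Mul(I, Add(1, I))) (Function('M')(I) = Mul(1, Add(4, Mul(I, Add(1, I)))) = Add(4, Mul(I, Add(1, I))))
Add(Mul(Function('M')(-6), Mul(9, -3)), Add(-49, -3)) = Add(Mul(Add(4, Mul(-6, Add(1, -6))), Mul(9, -3)), Add(-49, -3)) = Add(Mul(Add(4, Mul(-6, -5)), -27), -52) = Add(Mul(Add(4, 30), -27), -52) = Add(Mul(34, -27), -52) = Add(-918, -52) = -970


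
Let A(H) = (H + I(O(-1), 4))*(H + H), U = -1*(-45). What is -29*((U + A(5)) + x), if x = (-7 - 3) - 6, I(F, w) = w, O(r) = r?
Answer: -3451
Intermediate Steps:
U = 45
x = -16 (x = -10 - 6 = -16)
A(H) = 2*H*(4 + H) (A(H) = (H + 4)*(H + H) = (4 + H)*(2*H) = 2*H*(4 + H))
-29*((U + A(5)) + x) = -29*((45 + 2*5*(4 + 5)) - 16) = -29*((45 + 2*5*9) - 16) = -29*((45 + 90) - 16) = -29*(135 - 16) = -29*119 = -3451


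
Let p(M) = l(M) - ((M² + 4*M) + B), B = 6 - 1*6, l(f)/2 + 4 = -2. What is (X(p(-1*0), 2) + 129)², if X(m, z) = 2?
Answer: 17161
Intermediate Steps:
l(f) = -12 (l(f) = -8 + 2*(-2) = -8 - 4 = -12)
B = 0 (B = 6 - 6 = 0)
p(M) = -12 - M² - 4*M (p(M) = -12 - ((M² + 4*M) + 0) = -12 - (M² + 4*M) = -12 + (-M² - 4*M) = -12 - M² - 4*M)
(X(p(-1*0), 2) + 129)² = (2 + 129)² = 131² = 17161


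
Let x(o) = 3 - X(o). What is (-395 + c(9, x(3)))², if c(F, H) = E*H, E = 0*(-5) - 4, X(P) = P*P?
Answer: 137641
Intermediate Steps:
X(P) = P²
E = -4 (E = 0 - 4 = -4)
x(o) = 3 - o²
c(F, H) = -4*H
(-395 + c(9, x(3)))² = (-395 - 4*(3 - 1*3²))² = (-395 - 4*(3 - 1*9))² = (-395 - 4*(3 - 9))² = (-395 - 4*(-6))² = (-395 + 24)² = (-371)² = 137641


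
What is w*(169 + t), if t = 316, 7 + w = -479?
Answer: -235710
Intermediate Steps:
w = -486 (w = -7 - 479 = -486)
w*(169 + t) = -486*(169 + 316) = -486*485 = -235710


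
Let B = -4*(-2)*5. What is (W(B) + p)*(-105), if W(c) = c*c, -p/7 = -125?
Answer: -259875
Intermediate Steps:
p = 875 (p = -7*(-125) = 875)
B = 40 (B = 8*5 = 40)
W(c) = c²
(W(B) + p)*(-105) = (40² + 875)*(-105) = (1600 + 875)*(-105) = 2475*(-105) = -259875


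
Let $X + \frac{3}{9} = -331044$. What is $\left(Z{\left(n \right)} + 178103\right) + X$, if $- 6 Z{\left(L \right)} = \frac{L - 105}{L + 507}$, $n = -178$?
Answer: $- \frac{100635303}{658} \approx -1.5294 \cdot 10^{5}$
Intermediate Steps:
$X = - \frac{993133}{3}$ ($X = - \frac{1}{3} - 331044 = - \frac{993133}{3} \approx -3.3104 \cdot 10^{5}$)
$Z{\left(L \right)} = - \frac{-105 + L}{6 \left(507 + L\right)}$ ($Z{\left(L \right)} = - \frac{\left(L - 105\right) \frac{1}{L + 507}}{6} = - \frac{\left(-105 + L\right) \frac{1}{507 + L}}{6} = - \frac{\frac{1}{507 + L} \left(-105 + L\right)}{6} = - \frac{-105 + L}{6 \left(507 + L\right)}$)
$\left(Z{\left(n \right)} + 178103\right) + X = \left(\frac{105 - -178}{6 \left(507 - 178\right)} + 178103\right) - \frac{993133}{3} = \left(\frac{105 + 178}{6 \cdot 329} + 178103\right) - \frac{993133}{3} = \left(\frac{1}{6} \cdot \frac{1}{329} \cdot 283 + 178103\right) - \frac{993133}{3} = \left(\frac{283}{1974} + 178103\right) - \frac{993133}{3} = \frac{351575605}{1974} - \frac{993133}{3} = - \frac{100635303}{658}$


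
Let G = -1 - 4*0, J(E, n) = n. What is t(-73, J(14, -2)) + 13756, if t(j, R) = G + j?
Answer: 13682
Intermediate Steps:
G = -1 (G = -1 + 0 = -1)
t(j, R) = -1 + j
t(-73, J(14, -2)) + 13756 = (-1 - 73) + 13756 = -74 + 13756 = 13682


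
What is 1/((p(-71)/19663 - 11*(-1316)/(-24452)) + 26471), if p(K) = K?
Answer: 120199919/3181740461429 ≈ 3.7778e-5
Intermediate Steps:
1/((p(-71)/19663 - 11*(-1316)/(-24452)) + 26471) = 1/((-71/19663 - 11*(-1316)/(-24452)) + 26471) = 1/((-71*1/19663 + 14476*(-1/24452)) + 26471) = 1/((-71/19663 - 3619/6113) + 26471) = 1/(-71594420/120199919 + 26471) = 1/(3181740461429/120199919) = 120199919/3181740461429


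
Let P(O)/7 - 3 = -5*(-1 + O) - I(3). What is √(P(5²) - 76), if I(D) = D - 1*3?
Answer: I*√895 ≈ 29.917*I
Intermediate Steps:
I(D) = -3 + D (I(D) = D - 3 = -3 + D)
P(O) = 56 - 35*O (P(O) = 21 + 7*(-5*(-1 + O) - (-3 + 3)) = 21 + 7*((5 - 5*O) - 1*0) = 21 + 7*((5 - 5*O) + 0) = 21 + 7*(5 - 5*O) = 21 + (35 - 35*O) = 56 - 35*O)
√(P(5²) - 76) = √((56 - 35*5²) - 76) = √((56 - 35*25) - 76) = √((56 - 875) - 76) = √(-819 - 76) = √(-895) = I*√895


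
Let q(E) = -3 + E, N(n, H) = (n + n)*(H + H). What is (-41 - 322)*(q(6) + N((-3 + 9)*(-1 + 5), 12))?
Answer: -419265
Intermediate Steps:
N(n, H) = 4*H*n (N(n, H) = (2*n)*(2*H) = 4*H*n)
(-41 - 322)*(q(6) + N((-3 + 9)*(-1 + 5), 12)) = (-41 - 322)*((-3 + 6) + 4*12*((-3 + 9)*(-1 + 5))) = -363*(3 + 4*12*(6*4)) = -363*(3 + 4*12*24) = -363*(3 + 1152) = -363*1155 = -419265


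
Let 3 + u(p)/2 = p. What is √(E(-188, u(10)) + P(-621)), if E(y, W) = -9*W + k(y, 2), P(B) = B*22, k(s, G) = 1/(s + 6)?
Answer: I*√456713894/182 ≈ 117.42*I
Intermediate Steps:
k(s, G) = 1/(6 + s)
u(p) = -6 + 2*p
P(B) = 22*B
E(y, W) = 1/(6 + y) - 9*W (E(y, W) = -9*W + 1/(6 + y) = 1/(6 + y) - 9*W)
√(E(-188, u(10)) + P(-621)) = √((1 - 9*(-6 + 2*10)*(6 - 188))/(6 - 188) + 22*(-621)) = √((1 - 9*(-6 + 20)*(-182))/(-182) - 13662) = √(-(1 - 9*14*(-182))/182 - 13662) = √(-(1 + 22932)/182 - 13662) = √(-1/182*22933 - 13662) = √(-22933/182 - 13662) = √(-2509417/182) = I*√456713894/182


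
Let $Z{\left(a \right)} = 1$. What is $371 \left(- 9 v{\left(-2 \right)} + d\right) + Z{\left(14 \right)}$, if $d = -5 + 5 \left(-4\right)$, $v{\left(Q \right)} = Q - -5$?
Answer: $-19291$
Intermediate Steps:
$v{\left(Q \right)} = 5 + Q$ ($v{\left(Q \right)} = Q + 5 = 5 + Q$)
$d = -25$ ($d = -5 - 20 = -25$)
$371 \left(- 9 v{\left(-2 \right)} + d\right) + Z{\left(14 \right)} = 371 \left(- 9 \left(5 - 2\right) - 25\right) + 1 = 371 \left(\left(-9\right) 3 - 25\right) + 1 = 371 \left(-27 - 25\right) + 1 = 371 \left(-52\right) + 1 = -19292 + 1 = -19291$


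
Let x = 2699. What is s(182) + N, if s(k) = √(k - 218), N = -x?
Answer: -2699 + 6*I ≈ -2699.0 + 6.0*I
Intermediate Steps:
N = -2699 (N = -1*2699 = -2699)
s(k) = √(-218 + k)
s(182) + N = √(-218 + 182) - 2699 = √(-36) - 2699 = 6*I - 2699 = -2699 + 6*I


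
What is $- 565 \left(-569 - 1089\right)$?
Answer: $936770$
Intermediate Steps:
$- 565 \left(-569 - 1089\right) = \left(-565\right) \left(-1658\right) = 936770$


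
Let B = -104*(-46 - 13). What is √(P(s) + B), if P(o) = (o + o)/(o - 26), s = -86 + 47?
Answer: √153430/5 ≈ 78.340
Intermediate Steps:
s = -39
B = 6136 (B = -104*(-59) = 6136)
P(o) = 2*o/(-26 + o) (P(o) = (2*o)/(-26 + o) = 2*o/(-26 + o))
√(P(s) + B) = √(2*(-39)/(-26 - 39) + 6136) = √(2*(-39)/(-65) + 6136) = √(2*(-39)*(-1/65) + 6136) = √(6/5 + 6136) = √(30686/5) = √153430/5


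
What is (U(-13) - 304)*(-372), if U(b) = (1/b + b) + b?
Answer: 1596252/13 ≈ 1.2279e+5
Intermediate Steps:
U(b) = 1/b + 2*b (U(b) = (b + 1/b) + b = 1/b + 2*b)
(U(-13) - 304)*(-372) = ((1/(-13) + 2*(-13)) - 304)*(-372) = ((-1/13 - 26) - 304)*(-372) = (-339/13 - 304)*(-372) = -4291/13*(-372) = 1596252/13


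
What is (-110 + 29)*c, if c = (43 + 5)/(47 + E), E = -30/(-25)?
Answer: -19440/241 ≈ -80.664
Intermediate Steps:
E = 6/5 (E = -30*(-1/25) = 6/5 ≈ 1.2000)
c = 240/241 (c = (43 + 5)/(47 + 6/5) = 48/(241/5) = 48*(5/241) = 240/241 ≈ 0.99585)
(-110 + 29)*c = (-110 + 29)*(240/241) = -81*240/241 = -19440/241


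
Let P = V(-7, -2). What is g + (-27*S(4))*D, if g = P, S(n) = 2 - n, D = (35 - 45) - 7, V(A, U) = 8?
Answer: -910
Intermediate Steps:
D = -17 (D = -10 - 7 = -17)
P = 8
g = 8
g + (-27*S(4))*D = 8 - 27*(2 - 1*4)*(-17) = 8 - 27*(2 - 4)*(-17) = 8 - 27*(-2)*(-17) = 8 + 54*(-17) = 8 - 918 = -910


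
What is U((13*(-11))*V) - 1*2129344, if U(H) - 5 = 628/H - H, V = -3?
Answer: -913669844/429 ≈ -2.1298e+6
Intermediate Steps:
U(H) = 5 - H + 628/H (U(H) = 5 + (628/H - H) = 5 + (-H + 628/H) = 5 - H + 628/H)
U((13*(-11))*V) - 1*2129344 = (5 - 13*(-11)*(-3) + 628/(((13*(-11))*(-3)))) - 1*2129344 = (5 - (-143)*(-3) + 628/((-143*(-3)))) - 2129344 = (5 - 1*429 + 628/429) - 2129344 = (5 - 429 + 628*(1/429)) - 2129344 = (5 - 429 + 628/429) - 2129344 = -181268/429 - 2129344 = -913669844/429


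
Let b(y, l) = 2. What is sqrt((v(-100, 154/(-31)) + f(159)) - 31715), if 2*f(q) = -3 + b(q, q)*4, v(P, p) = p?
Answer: I*sqrt(121921946)/62 ≈ 178.09*I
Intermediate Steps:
f(q) = 5/2 (f(q) = (-3 + 2*4)/2 = (-3 + 8)/2 = (1/2)*5 = 5/2)
sqrt((v(-100, 154/(-31)) + f(159)) - 31715) = sqrt((154/(-31) + 5/2) - 31715) = sqrt((154*(-1/31) + 5/2) - 31715) = sqrt((-154/31 + 5/2) - 31715) = sqrt(-153/62 - 31715) = sqrt(-1966483/62) = I*sqrt(121921946)/62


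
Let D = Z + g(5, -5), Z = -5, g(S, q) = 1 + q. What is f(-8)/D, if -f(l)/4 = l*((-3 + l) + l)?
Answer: 608/9 ≈ 67.556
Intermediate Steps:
D = -9 (D = -5 + (1 - 5) = -5 - 4 = -9)
f(l) = -4*l*(-3 + 2*l) (f(l) = -4*l*((-3 + l) + l) = -4*l*(-3 + 2*l))
f(-8)/D = (4*(-8)*(3 - 2*(-8)))/(-9) = (4*(-8)*(3 + 16))*(-⅑) = (4*(-8)*19)*(-⅑) = -608*(-⅑) = 608/9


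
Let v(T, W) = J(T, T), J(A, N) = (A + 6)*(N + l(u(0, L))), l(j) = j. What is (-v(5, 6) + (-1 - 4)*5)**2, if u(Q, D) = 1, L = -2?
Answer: 8281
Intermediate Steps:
J(A, N) = (1 + N)*(6 + A) (J(A, N) = (A + 6)*(N + 1) = (6 + A)*(1 + N) = (1 + N)*(6 + A))
v(T, W) = 6 + T**2 + 7*T (v(T, W) = 6 + T + 6*T + T*T = 6 + T + 6*T + T**2 = 6 + T**2 + 7*T)
(-v(5, 6) + (-1 - 4)*5)**2 = (-(6 + 5**2 + 7*5) + (-1 - 4)*5)**2 = (-(6 + 25 + 35) - 5*5)**2 = (-1*66 - 25)**2 = (-66 - 25)**2 = (-91)**2 = 8281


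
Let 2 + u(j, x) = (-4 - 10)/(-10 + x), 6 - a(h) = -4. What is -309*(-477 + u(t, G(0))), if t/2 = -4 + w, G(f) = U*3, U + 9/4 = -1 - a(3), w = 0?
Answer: 29436885/199 ≈ 1.4792e+5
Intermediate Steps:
a(h) = 10 (a(h) = 6 - 1*(-4) = 6 + 4 = 10)
U = -53/4 (U = -9/4 + (-1 - 1*10) = -9/4 + (-1 - 10) = -9/4 - 11 = -53/4 ≈ -13.250)
G(f) = -159/4 (G(f) = -53/4*3 = -159/4)
t = -8 (t = 2*(-4 + 0) = 2*(-4) = -8)
u(j, x) = -2 - 14/(-10 + x) (u(j, x) = -2 + (-4 - 10)/(-10 + x) = -2 - 14/(-10 + x))
-309*(-477 + u(t, G(0))) = -309*(-477 + 2*(3 - 1*(-159/4))/(-10 - 159/4)) = -309*(-477 + 2*(3 + 159/4)/(-199/4)) = -309*(-477 + 2*(-4/199)*(171/4)) = -309*(-477 - 342/199) = -309*(-95265/199) = 29436885/199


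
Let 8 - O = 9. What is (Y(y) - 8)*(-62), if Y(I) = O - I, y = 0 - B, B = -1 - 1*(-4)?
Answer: 372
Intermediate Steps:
O = -1 (O = 8 - 1*9 = 8 - 9 = -1)
B = 3 (B = -1 + 4 = 3)
y = -3 (y = 0 - 1*3 = 0 - 3 = -3)
Y(I) = -1 - I
(Y(y) - 8)*(-62) = ((-1 - 1*(-3)) - 8)*(-62) = ((-1 + 3) - 8)*(-62) = (2 - 8)*(-62) = -6*(-62) = 372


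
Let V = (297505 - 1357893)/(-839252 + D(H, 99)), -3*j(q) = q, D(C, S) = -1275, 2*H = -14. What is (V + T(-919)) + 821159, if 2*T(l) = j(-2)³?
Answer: 18635602383995/22694229 ≈ 8.2116e+5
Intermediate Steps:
H = -7 (H = (½)*(-14) = -7)
j(q) = -q/3
V = 1060388/840527 (V = (297505 - 1357893)/(-839252 - 1275) = -1060388/(-840527) = -1060388*(-1/840527) = 1060388/840527 ≈ 1.2616)
T(l) = 4/27 (T(l) = (-⅓*(-2))³/2 = (⅔)³/2 = (½)*(8/27) = 4/27)
(V + T(-919)) + 821159 = (1060388/840527 + 4/27) + 821159 = 31992584/22694229 + 821159 = 18635602383995/22694229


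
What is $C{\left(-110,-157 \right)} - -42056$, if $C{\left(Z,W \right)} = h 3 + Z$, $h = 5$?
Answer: $41961$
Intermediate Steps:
$C{\left(Z,W \right)} = 15 + Z$ ($C{\left(Z,W \right)} = 5 \cdot 3 + Z = 15 + Z$)
$C{\left(-110,-157 \right)} - -42056 = \left(15 - 110\right) - -42056 = -95 + 42056 = 41961$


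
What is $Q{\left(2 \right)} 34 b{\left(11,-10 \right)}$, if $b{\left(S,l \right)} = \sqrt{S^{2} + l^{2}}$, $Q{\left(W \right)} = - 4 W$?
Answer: $- 272 \sqrt{221} \approx -4043.6$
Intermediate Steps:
$Q{\left(2 \right)} 34 b{\left(11,-10 \right)} = \left(-4\right) 2 \cdot 34 \sqrt{11^{2} + \left(-10\right)^{2}} = \left(-8\right) 34 \sqrt{121 + 100} = - 272 \sqrt{221}$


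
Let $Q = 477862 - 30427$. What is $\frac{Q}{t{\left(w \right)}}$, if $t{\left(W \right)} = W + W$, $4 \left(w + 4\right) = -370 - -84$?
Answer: $- \frac{447435}{151} \approx -2963.1$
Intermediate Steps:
$w = - \frac{151}{2}$ ($w = -4 + \frac{-370 - -84}{4} = -4 + \frac{-370 + 84}{4} = -4 + \frac{1}{4} \left(-286\right) = -4 - \frac{143}{2} = - \frac{151}{2} \approx -75.5$)
$Q = 447435$ ($Q = 477862 - 30427 = 447435$)
$t{\left(W \right)} = 2 W$
$\frac{Q}{t{\left(w \right)}} = \frac{447435}{2 \left(- \frac{151}{2}\right)} = \frac{447435}{-151} = 447435 \left(- \frac{1}{151}\right) = - \frac{447435}{151}$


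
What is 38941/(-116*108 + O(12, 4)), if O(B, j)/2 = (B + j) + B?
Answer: -38941/12472 ≈ -3.1223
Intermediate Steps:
O(B, j) = 2*j + 4*B (O(B, j) = 2*((B + j) + B) = 2*(j + 2*B) = 2*j + 4*B)
38941/(-116*108 + O(12, 4)) = 38941/(-116*108 + (2*4 + 4*12)) = 38941/(-12528 + (8 + 48)) = 38941/(-12528 + 56) = 38941/(-12472) = 38941*(-1/12472) = -38941/12472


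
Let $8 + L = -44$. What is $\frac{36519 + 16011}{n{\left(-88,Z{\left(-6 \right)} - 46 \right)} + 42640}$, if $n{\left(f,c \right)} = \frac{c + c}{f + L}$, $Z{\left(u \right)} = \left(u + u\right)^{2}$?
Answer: $\frac{262650}{213193} \approx 1.232$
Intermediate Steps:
$L = -52$ ($L = -8 - 44 = -52$)
$Z{\left(u \right)} = 4 u^{2}$ ($Z{\left(u \right)} = \left(2 u\right)^{2} = 4 u^{2}$)
$n{\left(f,c \right)} = \frac{2 c}{-52 + f}$ ($n{\left(f,c \right)} = \frac{c + c}{f - 52} = \frac{2 c}{-52 + f}$)
$\frac{36519 + 16011}{n{\left(-88,Z{\left(-6 \right)} - 46 \right)} + 42640} = \frac{36519 + 16011}{\frac{2 \left(4 \left(-6\right)^{2} - 46\right)}{-52 - 88} + 42640} = \frac{52530}{\frac{2 \left(4 \cdot 36 - 46\right)}{-140} + 42640} = \frac{52530}{2 \left(144 - 46\right) \left(- \frac{1}{140}\right) + 42640} = \frac{52530}{2 \cdot 98 \left(- \frac{1}{140}\right) + 42640} = \frac{52530}{- \frac{7}{5} + 42640} = \frac{52530}{\frac{213193}{5}} = 52530 \cdot \frac{5}{213193} = \frac{262650}{213193}$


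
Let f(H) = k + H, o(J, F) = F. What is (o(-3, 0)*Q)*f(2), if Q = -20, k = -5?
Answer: 0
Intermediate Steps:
f(H) = -5 + H
(o(-3, 0)*Q)*f(2) = (0*(-20))*(-5 + 2) = 0*(-3) = 0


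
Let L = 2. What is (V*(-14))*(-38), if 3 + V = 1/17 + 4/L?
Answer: -8512/17 ≈ -500.71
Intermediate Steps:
V = -16/17 (V = -3 + (1/17 + 4/2) = -3 + (1*(1/17) + 4*(½)) = -3 + (1/17 + 2) = -3 + 35/17 = -16/17 ≈ -0.94118)
(V*(-14))*(-38) = -16/17*(-14)*(-38) = (224/17)*(-38) = -8512/17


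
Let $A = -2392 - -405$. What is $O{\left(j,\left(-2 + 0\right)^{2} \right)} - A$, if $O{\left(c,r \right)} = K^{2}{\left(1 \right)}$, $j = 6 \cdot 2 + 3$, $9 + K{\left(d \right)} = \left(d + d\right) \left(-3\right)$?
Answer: $2212$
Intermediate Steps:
$K{\left(d \right)} = -9 - 6 d$ ($K{\left(d \right)} = -9 + \left(d + d\right) \left(-3\right) = -9 + 2 d \left(-3\right) = -9 - 6 d$)
$A = -1987$ ($A = -2392 + 405 = -1987$)
$j = 15$ ($j = 12 + 3 = 15$)
$O{\left(c,r \right)} = 225$ ($O{\left(c,r \right)} = \left(-9 - 6\right)^{2} = \left(-15\right)^{2} = 225$)
$O{\left(j,\left(-2 + 0\right)^{2} \right)} - A = 225 - -1987 = 225 + 1987 = 2212$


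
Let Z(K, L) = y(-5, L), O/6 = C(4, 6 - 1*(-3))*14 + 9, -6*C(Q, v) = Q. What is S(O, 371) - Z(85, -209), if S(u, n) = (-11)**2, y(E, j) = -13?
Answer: 134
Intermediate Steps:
C(Q, v) = -Q/6
O = -2 (O = 6*(-1/6*4*14 + 9) = 6*(-2/3*14 + 9) = 6*(-28/3 + 9) = 6*(-1/3) = -2)
S(u, n) = 121
Z(K, L) = -13
S(O, 371) - Z(85, -209) = 121 - 1*(-13) = 121 + 13 = 134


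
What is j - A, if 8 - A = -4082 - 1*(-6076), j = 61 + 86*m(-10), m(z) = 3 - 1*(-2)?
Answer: 2477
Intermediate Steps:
m(z) = 5 (m(z) = 3 + 2 = 5)
j = 491 (j = 61 + 86*5 = 61 + 430 = 491)
A = -1986 (A = 8 - (-4082 - 1*(-6076)) = 8 - (-4082 + 6076) = 8 - 1*1994 = 8 - 1994 = -1986)
j - A = 491 - 1*(-1986) = 491 + 1986 = 2477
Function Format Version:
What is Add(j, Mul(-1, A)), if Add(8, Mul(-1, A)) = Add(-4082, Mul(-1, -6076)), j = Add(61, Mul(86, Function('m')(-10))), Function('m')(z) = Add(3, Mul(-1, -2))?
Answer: 2477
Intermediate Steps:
Function('m')(z) = 5 (Function('m')(z) = Add(3, 2) = 5)
j = 491 (j = Add(61, Mul(86, 5)) = Add(61, 430) = 491)
A = -1986 (A = Add(8, Mul(-1, Add(-4082, Mul(-1, -6076)))) = Add(8, Mul(-1, Add(-4082, 6076))) = Add(8, Mul(-1, 1994)) = Add(8, -1994) = -1986)
Add(j, Mul(-1, A)) = Add(491, Mul(-1, -1986)) = Add(491, 1986) = 2477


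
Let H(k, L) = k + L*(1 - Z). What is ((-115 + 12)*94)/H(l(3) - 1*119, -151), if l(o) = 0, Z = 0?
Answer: 4841/135 ≈ 35.859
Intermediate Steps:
H(k, L) = L + k (H(k, L) = k + L*(1 - 1*0) = k + L*(1 + 0) = k + L*1 = k + L = L + k)
((-115 + 12)*94)/H(l(3) - 1*119, -151) = ((-115 + 12)*94)/(-151 + (0 - 1*119)) = (-103*94)/(-151 + (0 - 119)) = -9682/(-151 - 119) = -9682/(-270) = -9682*(-1/270) = 4841/135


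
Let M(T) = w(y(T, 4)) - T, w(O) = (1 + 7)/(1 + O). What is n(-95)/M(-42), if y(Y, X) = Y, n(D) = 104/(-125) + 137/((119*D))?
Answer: -9781329/484419250 ≈ -0.020192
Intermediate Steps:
n(D) = -104/125 + 137/(119*D) (n(D) = 104*(-1/125) + 137*(1/(119*D)) = -104/125 + 137/(119*D))
w(O) = 8/(1 + O)
M(T) = -T + 8/(1 + T) (M(T) = 8/(1 + T) - T = -T + 8/(1 + T))
n(-95)/M(-42) = ((1/14875)*(17125 - 12376*(-95))/(-95))/(((8 - 1*(-42)*(1 - 42))/(1 - 42))) = ((1/14875)*(-1/95)*(17125 + 1175720))/(((8 - 1*(-42)*(-41))/(-41))) = ((1/14875)*(-1/95)*1192845)/((-(8 - 1722)/41)) = -238569/(282625*((-1/41*(-1714)))) = -238569/(282625*1714/41) = -238569/282625*41/1714 = -9781329/484419250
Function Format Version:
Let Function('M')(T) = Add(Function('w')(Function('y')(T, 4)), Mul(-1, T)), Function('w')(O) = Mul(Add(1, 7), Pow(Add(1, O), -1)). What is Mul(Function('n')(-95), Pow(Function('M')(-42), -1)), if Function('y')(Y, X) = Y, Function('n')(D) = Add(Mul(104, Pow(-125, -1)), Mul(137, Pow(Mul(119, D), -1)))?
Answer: Rational(-9781329, 484419250) ≈ -0.020192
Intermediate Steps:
Function('n')(D) = Add(Rational(-104, 125), Mul(Rational(137, 119), Pow(D, -1))) (Function('n')(D) = Add(Mul(104, Rational(-1, 125)), Mul(137, Mul(Rational(1, 119), Pow(D, -1)))) = Add(Rational(-104, 125), Mul(Rational(137, 119), Pow(D, -1))))
Function('w')(O) = Mul(8, Pow(Add(1, O), -1))
Function('M')(T) = Add(Mul(-1, T), Mul(8, Pow(Add(1, T), -1))) (Function('M')(T) = Add(Mul(8, Pow(Add(1, T), -1)), Mul(-1, T)) = Add(Mul(-1, T), Mul(8, Pow(Add(1, T), -1))))
Mul(Function('n')(-95), Pow(Function('M')(-42), -1)) = Mul(Mul(Rational(1, 14875), Pow(-95, -1), Add(17125, Mul(-12376, -95))), Pow(Mul(Pow(Add(1, -42), -1), Add(8, Mul(-1, -42, Add(1, -42)))), -1)) = Mul(Mul(Rational(1, 14875), Rational(-1, 95), Add(17125, 1175720)), Pow(Mul(Pow(-41, -1), Add(8, Mul(-1, -42, -41))), -1)) = Mul(Mul(Rational(1, 14875), Rational(-1, 95), 1192845), Pow(Mul(Rational(-1, 41), Add(8, -1722)), -1)) = Mul(Rational(-238569, 282625), Pow(Mul(Rational(-1, 41), -1714), -1)) = Mul(Rational(-238569, 282625), Pow(Rational(1714, 41), -1)) = Mul(Rational(-238569, 282625), Rational(41, 1714)) = Rational(-9781329, 484419250)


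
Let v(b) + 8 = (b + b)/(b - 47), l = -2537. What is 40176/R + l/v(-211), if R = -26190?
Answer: 158116581/398185 ≈ 397.09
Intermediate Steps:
v(b) = -8 + 2*b/(-47 + b) (v(b) = -8 + (b + b)/(b - 47) = -8 + (2*b)/(-47 + b) = -8 + 2*b/(-47 + b))
40176/R + l/v(-211) = 40176/(-26190) - 2537*(-47 - 211)/(2*(188 - 3*(-211))) = 40176*(-1/26190) - 2537*(-129/(188 + 633)) = -744/485 - 2537/(2*(-1/258)*821) = -744/485 - 2537/(-821/129) = -744/485 - 2537*(-129/821) = -744/485 + 327273/821 = 158116581/398185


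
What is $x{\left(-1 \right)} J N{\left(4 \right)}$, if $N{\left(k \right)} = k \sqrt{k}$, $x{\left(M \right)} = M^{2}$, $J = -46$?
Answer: $-368$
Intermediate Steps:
$N{\left(k \right)} = k^{\frac{3}{2}}$
$x{\left(-1 \right)} J N{\left(4 \right)} = \left(-1\right)^{2} \left(-46\right) 4^{\frac{3}{2}} = 1 \left(-46\right) 8 = \left(-46\right) 8 = -368$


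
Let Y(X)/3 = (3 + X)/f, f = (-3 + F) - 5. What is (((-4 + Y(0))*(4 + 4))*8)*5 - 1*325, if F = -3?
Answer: -20535/11 ≈ -1866.8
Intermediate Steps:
f = -11 (f = (-3 - 3) - 5 = -6 - 5 = -11)
Y(X) = -9/11 - 3*X/11 (Y(X) = 3*((3 + X)/(-11)) = 3*((3 + X)*(-1/11)) = 3*(-3/11 - X/11) = -9/11 - 3*X/11)
(((-4 + Y(0))*(4 + 4))*8)*5 - 1*325 = (((-4 + (-9/11 - 3/11*0))*(4 + 4))*8)*5 - 1*325 = (((-4 + (-9/11 + 0))*8)*8)*5 - 325 = (((-4 - 9/11)*8)*8)*5 - 325 = (-53/11*8*8)*5 - 325 = -424/11*8*5 - 325 = -3392/11*5 - 325 = -16960/11 - 325 = -20535/11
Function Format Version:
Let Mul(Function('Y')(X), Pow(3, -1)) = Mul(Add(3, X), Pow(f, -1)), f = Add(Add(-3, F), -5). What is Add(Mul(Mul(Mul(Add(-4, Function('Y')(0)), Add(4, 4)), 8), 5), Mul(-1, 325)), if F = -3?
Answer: Rational(-20535, 11) ≈ -1866.8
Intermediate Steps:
f = -11 (f = Add(Add(-3, -3), -5) = Add(-6, -5) = -11)
Function('Y')(X) = Add(Rational(-9, 11), Mul(Rational(-3, 11), X)) (Function('Y')(X) = Mul(3, Mul(Add(3, X), Pow(-11, -1))) = Mul(3, Mul(Add(3, X), Rational(-1, 11))) = Mul(3, Add(Rational(-3, 11), Mul(Rational(-1, 11), X))) = Add(Rational(-9, 11), Mul(Rational(-3, 11), X)))
Add(Mul(Mul(Mul(Add(-4, Function('Y')(0)), Add(4, 4)), 8), 5), Mul(-1, 325)) = Add(Mul(Mul(Mul(Add(-4, Add(Rational(-9, 11), Mul(Rational(-3, 11), 0))), Add(4, 4)), 8), 5), Mul(-1, 325)) = Add(Mul(Mul(Mul(Add(-4, Add(Rational(-9, 11), 0)), 8), 8), 5), -325) = Add(Mul(Mul(Mul(Add(-4, Rational(-9, 11)), 8), 8), 5), -325) = Add(Mul(Mul(Mul(Rational(-53, 11), 8), 8), 5), -325) = Add(Mul(Mul(Rational(-424, 11), 8), 5), -325) = Add(Mul(Rational(-3392, 11), 5), -325) = Add(Rational(-16960, 11), -325) = Rational(-20535, 11)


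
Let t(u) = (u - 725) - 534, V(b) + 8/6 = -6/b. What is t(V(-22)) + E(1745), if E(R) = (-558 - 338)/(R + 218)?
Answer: -81655034/64779 ≈ -1260.5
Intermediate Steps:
V(b) = -4/3 - 6/b
t(u) = -1259 + u (t(u) = (-725 + u) - 534 = -1259 + u)
E(R) = -896/(218 + R)
t(V(-22)) + E(1745) = (-1259 + (-4/3 - 6/(-22))) - 896/(218 + 1745) = (-1259 + (-4/3 - 6*(-1/22))) - 896/1963 = (-1259 + (-4/3 + 3/11)) - 896*1/1963 = (-1259 - 35/33) - 896/1963 = -41582/33 - 896/1963 = -81655034/64779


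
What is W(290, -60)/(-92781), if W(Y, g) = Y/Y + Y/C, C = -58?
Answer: 4/92781 ≈ 4.3112e-5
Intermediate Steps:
W(Y, g) = 1 - Y/58 (W(Y, g) = Y/Y + Y/(-58) = 1 + Y*(-1/58) = 1 - Y/58)
W(290, -60)/(-92781) = (1 - 1/58*290)/(-92781) = (1 - 5)*(-1/92781) = -4*(-1/92781) = 4/92781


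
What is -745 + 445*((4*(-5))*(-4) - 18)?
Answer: 26845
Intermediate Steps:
-745 + 445*((4*(-5))*(-4) - 18) = -745 + 445*(-20*(-4) - 18) = -745 + 445*(80 - 18) = -745 + 445*62 = -745 + 27590 = 26845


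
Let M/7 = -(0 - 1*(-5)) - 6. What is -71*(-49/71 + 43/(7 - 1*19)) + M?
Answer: 2717/12 ≈ 226.42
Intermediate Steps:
M = -77 (M = 7*(-(0 - 1*(-5)) - 6) = 7*(-(0 + 5) - 6) = 7*(-1*5 - 6) = 7*(-5 - 6) = 7*(-11) = -77)
-71*(-49/71 + 43/(7 - 1*19)) + M = -71*(-49/71 + 43/(7 - 1*19)) - 77 = -71*(-49*1/71 + 43/(7 - 19)) - 77 = -71*(-49/71 + 43/(-12)) - 77 = -71*(-49/71 + 43*(-1/12)) - 77 = -71*(-49/71 - 43/12) - 77 = -71*(-3641/852) - 77 = 3641/12 - 77 = 2717/12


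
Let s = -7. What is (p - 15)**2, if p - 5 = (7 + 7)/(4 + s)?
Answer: 1936/9 ≈ 215.11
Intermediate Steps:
p = 1/3 (p = 5 + (7 + 7)/(4 - 7) = 5 + 14/(-3) = 5 + 14*(-1/3) = 5 - 14/3 = 1/3 ≈ 0.33333)
(p - 15)**2 = (1/3 - 15)**2 = (-44/3)**2 = 1936/9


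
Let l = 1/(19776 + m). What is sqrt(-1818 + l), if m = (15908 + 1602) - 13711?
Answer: I*sqrt(40416366107)/4715 ≈ 42.638*I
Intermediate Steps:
m = 3799 (m = 17510 - 13711 = 3799)
l = 1/23575 (l = 1/(19776 + 3799) = 1/23575 ≈ 4.2418e-5)
sqrt(-1818 + l) = sqrt(-1818 + 1/23575) = sqrt(-42859349/23575) = I*sqrt(40416366107)/4715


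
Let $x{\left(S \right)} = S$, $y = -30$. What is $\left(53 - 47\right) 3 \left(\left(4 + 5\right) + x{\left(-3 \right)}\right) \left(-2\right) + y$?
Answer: $-246$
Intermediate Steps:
$\left(53 - 47\right) 3 \left(\left(4 + 5\right) + x{\left(-3 \right)}\right) \left(-2\right) + y = \left(53 - 47\right) 3 \left(\left(4 + 5\right) - 3\right) \left(-2\right) - 30 = \left(53 - 47\right) 3 \left(9 - 3\right) \left(-2\right) - 30 = 6 \cdot 3 \cdot 6 \left(-2\right) - 30 = 6 \cdot 18 \left(-2\right) - 30 = 6 \left(-36\right) - 30 = -216 - 30 = -246$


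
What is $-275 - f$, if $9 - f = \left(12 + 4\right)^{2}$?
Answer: $-28$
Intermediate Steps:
$f = -247$ ($f = 9 - \left(12 + 4\right)^{2} = 9 - 16^{2} = 9 - 256 = -247$)
$-275 - f = -275 - -247 = -275 + 247 = -28$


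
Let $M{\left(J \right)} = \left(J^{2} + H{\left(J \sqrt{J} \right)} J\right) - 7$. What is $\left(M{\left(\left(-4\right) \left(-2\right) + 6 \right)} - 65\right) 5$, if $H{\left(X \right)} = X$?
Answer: $620 + 980 \sqrt{14} \approx 4286.8$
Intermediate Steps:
$M{\left(J \right)} = -7 + J^{2} + J^{\frac{5}{2}}$ ($M{\left(J \right)} = \left(J^{2} + J \sqrt{J} J\right) - 7 = \left(J^{2} + J^{\frac{3}{2}} J\right) - 7 = \left(J^{2} + J^{\frac{5}{2}}\right) - 7 = -7 + J^{2} + J^{\frac{5}{2}}$)
$\left(M{\left(\left(-4\right) \left(-2\right) + 6 \right)} - 65\right) 5 = \left(\left(-7 + \left(\left(-4\right) \left(-2\right) + 6\right)^{2} + \left(\left(-4\right) \left(-2\right) + 6\right)^{\frac{5}{2}}\right) - 65\right) 5 = \left(\left(-7 + \left(8 + 6\right)^{2} + \left(8 + 6\right)^{\frac{5}{2}}\right) - 65\right) 5 = \left(\left(-7 + 14^{2} + 14^{\frac{5}{2}}\right) - 65\right) 5 = \left(\left(-7 + 196 + 196 \sqrt{14}\right) - 65\right) 5 = \left(\left(189 + 196 \sqrt{14}\right) - 65\right) 5 = \left(124 + 196 \sqrt{14}\right) 5 = 620 + 980 \sqrt{14}$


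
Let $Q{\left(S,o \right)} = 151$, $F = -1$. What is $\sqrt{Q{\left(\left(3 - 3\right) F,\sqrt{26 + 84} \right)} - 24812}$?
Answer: $i \sqrt{24661} \approx 157.04 i$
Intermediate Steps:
$\sqrt{Q{\left(\left(3 - 3\right) F,\sqrt{26 + 84} \right)} - 24812} = \sqrt{151 - 24812} = \sqrt{-24661} = i \sqrt{24661}$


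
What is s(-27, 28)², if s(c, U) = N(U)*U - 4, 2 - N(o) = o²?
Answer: 479610000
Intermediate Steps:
N(o) = 2 - o²
s(c, U) = -4 + U*(2 - U²) (s(c, U) = (2 - U²)*U - 4 = U*(2 - U²) - 4 = -4 + U*(2 - U²))
s(-27, 28)² = (-4 - 1*28³ + 2*28)² = (-4 - 1*21952 + 56)² = (-4 - 21952 + 56)² = (-21900)² = 479610000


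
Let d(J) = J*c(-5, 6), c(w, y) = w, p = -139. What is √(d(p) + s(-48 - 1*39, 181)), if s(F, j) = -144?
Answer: √551 ≈ 23.473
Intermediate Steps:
d(J) = -5*J (d(J) = J*(-5) = -5*J)
√(d(p) + s(-48 - 1*39, 181)) = √(-5*(-139) - 144) = √(695 - 144) = √551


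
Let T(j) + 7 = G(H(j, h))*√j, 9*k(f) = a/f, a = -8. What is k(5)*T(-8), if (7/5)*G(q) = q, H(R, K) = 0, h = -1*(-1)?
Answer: 56/45 ≈ 1.2444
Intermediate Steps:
h = 1
G(q) = 5*q/7
k(f) = -8/(9*f) (k(f) = (-8/f)/9 = -8/(9*f))
T(j) = -7 (T(j) = -7 + ((5/7)*0)*√j = -7 + 0*√j = -7 + 0 = -7)
k(5)*T(-8) = -8/9/5*(-7) = -8/9*⅕*(-7) = -8/45*(-7) = 56/45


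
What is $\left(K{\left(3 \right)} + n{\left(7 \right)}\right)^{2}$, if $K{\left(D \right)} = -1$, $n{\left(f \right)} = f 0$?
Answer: $1$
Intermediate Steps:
$n{\left(f \right)} = 0$
$\left(K{\left(3 \right)} + n{\left(7 \right)}\right)^{2} = \left(-1 + 0\right)^{2} = \left(-1\right)^{2} = 1$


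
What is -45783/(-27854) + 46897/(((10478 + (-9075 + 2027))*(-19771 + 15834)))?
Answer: 154235810623/94034477285 ≈ 1.6402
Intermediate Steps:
-45783/(-27854) + 46897/(((10478 + (-9075 + 2027))*(-19771 + 15834))) = -45783*(-1/27854) + 46897/(((10478 - 7048)*(-3937))) = 45783/27854 + 46897/((3430*(-3937))) = 45783/27854 + 46897/(-13503910) = 45783/27854 + 46897*(-1/13503910) = 45783/27854 - 46897/13503910 = 154235810623/94034477285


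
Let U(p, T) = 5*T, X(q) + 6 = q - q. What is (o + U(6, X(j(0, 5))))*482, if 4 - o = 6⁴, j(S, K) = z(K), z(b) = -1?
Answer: -637204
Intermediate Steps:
j(S, K) = -1
X(q) = -6 (X(q) = -6 + (q - q) = -6 + 0 = -6)
o = -1292 (o = 4 - 1*6⁴ = 4 - 1*1296 = 4 - 1296 = -1292)
(o + U(6, X(j(0, 5))))*482 = (-1292 + 5*(-6))*482 = (-1292 - 30)*482 = -1322*482 = -637204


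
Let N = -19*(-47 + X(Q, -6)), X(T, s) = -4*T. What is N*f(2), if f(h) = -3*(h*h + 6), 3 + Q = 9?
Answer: -40470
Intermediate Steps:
Q = 6 (Q = -3 + 9 = 6)
f(h) = -18 - 3*h**2 (f(h) = -3*(h**2 + 6) = -3*(6 + h**2) = -18 - 3*h**2)
N = 1349 (N = -19*(-47 - 4*6) = -19*(-47 - 24) = -19*(-71) = 1349)
N*f(2) = 1349*(-18 - 3*2**2) = 1349*(-18 - 3*4) = 1349*(-18 - 12) = 1349*(-30) = -40470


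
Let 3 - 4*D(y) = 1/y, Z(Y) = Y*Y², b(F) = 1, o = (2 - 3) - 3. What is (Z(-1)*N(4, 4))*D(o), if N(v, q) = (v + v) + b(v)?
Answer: -117/16 ≈ -7.3125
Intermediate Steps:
o = -4 (o = -1 - 3 = -4)
Z(Y) = Y³
N(v, q) = 1 + 2*v (N(v, q) = (v + v) + 1 = 2*v + 1 = 1 + 2*v)
D(y) = ¾ - 1/(4*y)
(Z(-1)*N(4, 4))*D(o) = ((-1)³*(1 + 2*4))*((¼)*(-1 + 3*(-4))/(-4)) = (-(1 + 8))*((¼)*(-¼)*(-1 - 12)) = (-1*9)*((¼)*(-¼)*(-13)) = -9*13/16 = -117/16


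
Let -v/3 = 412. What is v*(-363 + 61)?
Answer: 373272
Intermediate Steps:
v = -1236 (v = -3*412 = -1236)
v*(-363 + 61) = -1236*(-363 + 61) = -1236*(-302) = 373272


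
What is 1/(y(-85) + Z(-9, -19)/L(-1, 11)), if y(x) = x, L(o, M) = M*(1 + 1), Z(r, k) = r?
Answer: -22/1879 ≈ -0.011708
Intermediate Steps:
L(o, M) = 2*M (L(o, M) = M*2 = 2*M)
1/(y(-85) + Z(-9, -19)/L(-1, 11)) = 1/(-85 - 9/(2*11)) = 1/(-85 - 9/22) = 1/(-1879/22) = -22/1879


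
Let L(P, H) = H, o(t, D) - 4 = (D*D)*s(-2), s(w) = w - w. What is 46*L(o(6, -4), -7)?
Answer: -322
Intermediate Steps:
s(w) = 0
o(t, D) = 4 (o(t, D) = 4 + (D*D)*0 = 4 + D²*0 = 4 + 0 = 4)
46*L(o(6, -4), -7) = 46*(-7) = -322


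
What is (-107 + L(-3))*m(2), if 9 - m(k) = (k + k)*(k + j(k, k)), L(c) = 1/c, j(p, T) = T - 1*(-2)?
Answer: 1610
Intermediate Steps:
j(p, T) = 2 + T (j(p, T) = T + 2 = 2 + T)
m(k) = 9 - 2*k*(2 + 2*k) (m(k) = 9 - (k + k)*(k + (2 + k)) = 9 - 2*k*(2 + 2*k))
(-107 + L(-3))*m(2) = (-107 + 1/(-3))*(9 - 4*2 - 4*2²) = (-107 - ⅓)*(9 - 8 - 4*4) = -322*(9 - 8 - 16)/3 = -322/3*(-15) = 1610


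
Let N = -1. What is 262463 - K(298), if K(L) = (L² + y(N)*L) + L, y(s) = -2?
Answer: 173957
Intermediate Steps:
K(L) = L² - L (K(L) = (L² - 2*L) + L = L² - L)
262463 - K(298) = 262463 - 298*(-1 + 298) = 262463 - 298*297 = 262463 - 1*88506 = 262463 - 88506 = 173957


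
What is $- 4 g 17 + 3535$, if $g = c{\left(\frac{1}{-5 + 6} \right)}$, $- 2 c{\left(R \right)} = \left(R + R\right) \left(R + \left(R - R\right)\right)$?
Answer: $3603$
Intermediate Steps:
$c{\left(R \right)} = - R^{2}$ ($c{\left(R \right)} = - \frac{\left(R + R\right) \left(R + \left(R - R\right)\right)}{2} = - \frac{2 R \left(R + 0\right)}{2} = - \frac{2 R R}{2} = - \frac{2 R^{2}}{2} = - R^{2}$)
$g = -1$ ($g = - \left(\frac{1}{-5 + 6}\right)^{2} = - \frac{\left(1^{-1}\right)^{2}}{1} = - 1^{2} = \left(-1\right) 1 = -1$)
$- 4 g 17 + 3535 = \left(-4\right) \left(-1\right) 17 + 3535 = 4 \cdot 17 + 3535 = 68 + 3535 = 3603$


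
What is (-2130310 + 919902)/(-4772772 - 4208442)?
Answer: 605204/4490607 ≈ 0.13477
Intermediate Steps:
(-2130310 + 919902)/(-4772772 - 4208442) = -1210408/(-8981214) = -1210408*(-1/8981214) = 605204/4490607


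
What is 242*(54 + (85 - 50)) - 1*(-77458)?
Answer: 98996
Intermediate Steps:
242*(54 + (85 - 50)) - 1*(-77458) = 242*(54 + 35) + 77458 = 242*89 + 77458 = 21538 + 77458 = 98996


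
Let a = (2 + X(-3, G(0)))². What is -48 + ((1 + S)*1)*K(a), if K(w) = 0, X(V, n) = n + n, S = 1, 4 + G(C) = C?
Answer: -48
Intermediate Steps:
G(C) = -4 + C
X(V, n) = 2*n
a = 36 (a = (2 + 2*(-4 + 0))² = (2 + 2*(-4))² = (2 - 8)² = (-6)² = 36)
-48 + ((1 + S)*1)*K(a) = -48 + ((1 + 1)*1)*0 = -48 + (2*1)*0 = -48 + 2*0 = -48 + 0 = -48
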